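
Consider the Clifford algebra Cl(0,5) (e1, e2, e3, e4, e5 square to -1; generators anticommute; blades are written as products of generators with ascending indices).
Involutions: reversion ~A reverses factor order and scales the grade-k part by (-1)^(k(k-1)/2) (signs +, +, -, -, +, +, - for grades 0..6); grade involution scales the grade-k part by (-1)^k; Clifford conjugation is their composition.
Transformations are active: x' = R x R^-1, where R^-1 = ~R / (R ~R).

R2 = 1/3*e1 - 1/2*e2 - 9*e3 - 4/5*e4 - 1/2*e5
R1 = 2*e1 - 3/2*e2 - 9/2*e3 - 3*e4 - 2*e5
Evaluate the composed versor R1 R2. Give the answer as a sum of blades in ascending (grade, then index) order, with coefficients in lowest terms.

Distribute over the terms of R1 (each basis-blade product reordered to ascending indices, repeated generators contracted through their squares):
(2*e1) R2 = -2/3 - e1 e2 - 18*e1 e3 - 8/5*e1 e4 - e1 e5
(-3/2*e2) R2 = -3/4 + 1/2*e1 e2 + 27/2*e2 e3 + 6/5*e2 e4 + 3/4*e2 e5
(-9/2*e3) R2 = -81/2 + 3/2*e1 e3 - 9/4*e2 e3 + 18/5*e3 e4 + 9/4*e3 e5
(-3*e4) R2 = -12/5 + e1 e4 - 3/2*e2 e4 - 27*e3 e4 + 3/2*e4 e5
(-2*e5) R2 = -1 + 2/3*e1 e5 - e2 e5 - 18*e3 e5 - 8/5*e4 e5
Summing the partial products and collecting blades:
Answer: -2719/60 - 1/2*e1 e2 - 33/2*e1 e3 - 3/5*e1 e4 - 1/3*e1 e5 + 45/4*e2 e3 - 3/10*e2 e4 - 1/4*e2 e5 - 117/5*e3 e4 - 63/4*e3 e5 - 1/10*e4 e5


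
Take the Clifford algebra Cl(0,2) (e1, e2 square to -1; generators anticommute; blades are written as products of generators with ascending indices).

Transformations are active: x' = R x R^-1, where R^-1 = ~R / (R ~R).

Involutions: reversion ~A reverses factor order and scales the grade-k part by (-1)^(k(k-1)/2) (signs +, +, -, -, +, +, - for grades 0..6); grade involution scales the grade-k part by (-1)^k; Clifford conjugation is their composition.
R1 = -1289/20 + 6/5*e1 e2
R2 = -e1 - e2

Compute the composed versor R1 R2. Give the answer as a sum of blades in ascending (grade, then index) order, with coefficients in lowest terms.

Distribute over the terms of R1 (each basis-blade product reordered to ascending indices, repeated generators contracted through their squares):
(-1289/20) R2 = 1289/20*e1 + 1289/20*e2
(6/5*e1 e2) R2 = 6/5*e1 - 6/5*e2
Summing the partial products and collecting blades:
Answer: 1313/20*e1 + 253/4*e2


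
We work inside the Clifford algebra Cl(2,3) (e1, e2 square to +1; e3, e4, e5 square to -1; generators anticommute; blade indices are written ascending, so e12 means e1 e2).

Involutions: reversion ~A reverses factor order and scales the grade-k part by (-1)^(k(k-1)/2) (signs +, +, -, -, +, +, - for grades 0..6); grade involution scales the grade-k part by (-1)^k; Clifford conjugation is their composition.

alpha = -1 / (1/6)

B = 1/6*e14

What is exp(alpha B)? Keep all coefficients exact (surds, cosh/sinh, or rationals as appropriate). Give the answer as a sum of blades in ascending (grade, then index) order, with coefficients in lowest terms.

B^2 = (1/6)^2*(e14)^2 = 1/36*(+1) = 1/36 (a basis 2-blade squares to minus the product of its generators' squares).
B^2 = 1/36 — since the square is positive, the closed form is hyperbolic: l = 1/6, alpha*l = -1, so exp(alpha B) = cosh(-1) + (sinh(-1)/(1/6))*B = cosh(1) + (-6*sinh(1))*B.
Answer: cosh(1) - sinh(1)*e14


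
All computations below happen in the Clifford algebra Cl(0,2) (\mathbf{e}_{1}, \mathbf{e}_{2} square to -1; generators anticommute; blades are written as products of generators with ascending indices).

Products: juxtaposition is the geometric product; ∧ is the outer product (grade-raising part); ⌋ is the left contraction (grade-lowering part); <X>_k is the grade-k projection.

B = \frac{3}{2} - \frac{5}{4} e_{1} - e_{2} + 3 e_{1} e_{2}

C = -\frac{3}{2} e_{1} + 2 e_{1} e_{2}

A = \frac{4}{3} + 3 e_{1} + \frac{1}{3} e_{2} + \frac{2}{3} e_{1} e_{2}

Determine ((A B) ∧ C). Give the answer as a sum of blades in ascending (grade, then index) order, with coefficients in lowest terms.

step 1: \frac{49}{12} + \frac{9}{2} e_{1} - \frac{32}{3} e_{2} + \frac{29}{12} e_{1} e_{2}
step 2: -\frac{49}{8} e_{1} - \frac{47}{6} e_{1} e_{2}
Answer: -\frac{49}{8} e_{1} - \frac{47}{6} e_{1} e_{2}


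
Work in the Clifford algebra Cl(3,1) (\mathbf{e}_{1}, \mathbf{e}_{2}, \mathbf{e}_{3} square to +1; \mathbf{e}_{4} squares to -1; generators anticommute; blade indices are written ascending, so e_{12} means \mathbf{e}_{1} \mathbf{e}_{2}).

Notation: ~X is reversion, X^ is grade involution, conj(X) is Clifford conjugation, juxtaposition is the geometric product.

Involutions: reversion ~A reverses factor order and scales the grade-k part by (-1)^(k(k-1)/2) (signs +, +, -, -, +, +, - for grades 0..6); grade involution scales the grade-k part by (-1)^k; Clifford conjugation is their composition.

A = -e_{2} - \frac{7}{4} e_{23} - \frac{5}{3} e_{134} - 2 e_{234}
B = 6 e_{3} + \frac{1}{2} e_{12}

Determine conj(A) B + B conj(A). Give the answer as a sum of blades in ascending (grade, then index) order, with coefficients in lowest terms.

first term: -\frac{1}{2} e_{1} + \frac{21}{2} e_{2} - \frac{7}{8} e_{13} + 10 e_{14} + 6 e_{23} + 12 e_{24} + e_{134} - \frac{5}{6} e_{234}
second term: \frac{1}{2} e_{1} - \frac{21}{2} e_{2} + \frac{7}{8} e_{13} + 10 e_{14} - 6 e_{23} + 12 e_{24} - e_{134} + \frac{5}{6} e_{234}
Answer: 20 e_{14} + 24 e_{24}


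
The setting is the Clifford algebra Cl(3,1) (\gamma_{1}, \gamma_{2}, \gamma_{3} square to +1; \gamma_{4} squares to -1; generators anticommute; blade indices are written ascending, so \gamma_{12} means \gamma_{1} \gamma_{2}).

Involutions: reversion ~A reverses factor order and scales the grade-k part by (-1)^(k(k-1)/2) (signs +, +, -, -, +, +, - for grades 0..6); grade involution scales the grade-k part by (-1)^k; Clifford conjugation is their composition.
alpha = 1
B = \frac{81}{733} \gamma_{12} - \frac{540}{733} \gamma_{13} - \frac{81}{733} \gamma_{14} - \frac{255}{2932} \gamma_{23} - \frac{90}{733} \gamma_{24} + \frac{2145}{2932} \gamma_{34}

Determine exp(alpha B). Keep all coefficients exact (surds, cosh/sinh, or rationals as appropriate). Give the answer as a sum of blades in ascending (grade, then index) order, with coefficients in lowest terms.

B^2 term by term: the squares give (\frac{81}{733})^2*(\gamma_{12})^2 + (-\frac{540}{733})^2*(\gamma_{13})^2 + (-\frac{81}{733})^2*(\gamma_{14})^2 + (-\frac{255}{2932})^2*(\gamma_{23})^2 + (-\frac{90}{733})^2*(\gamma_{24})^2 + (\frac{2145}{2932})^2*(\gamma_{34})^2 = \frac{6561}{537289}*(-1) + \frac{291600}{537289}*(-1) + \frac{6561}{537289}*(+1) + \frac{65025}{8596624}*(-1) + \frac{8100}{537289}*(+1) + \frac{4601025}{8596624}*(+1) = 0 (each basis 2-blade squares to minus the product of its generators' squares); cross terms between blades sharing an index anticommute and cancel; the commuting (index-disjoint) pairs give grade-4 terms 2*c*c'*(blade product), which cancel blade by blade — \gamma_{1234}: \frac{173745}{1074578} - \frac{97200}{537289} + \frac{20655}{1074578} = 0 — confirming B is simple. So B^2 = 0.
B^2 = 0, so the series closes: exp(alpha B) = 1 + alpha B (parabolic case).
Answer: 1 + \frac{81}{733} \gamma_{12} - \frac{540}{733} \gamma_{13} - \frac{81}{733} \gamma_{14} - \frac{255}{2932} \gamma_{23} - \frac{90}{733} \gamma_{24} + \frac{2145}{2932} \gamma_{34}


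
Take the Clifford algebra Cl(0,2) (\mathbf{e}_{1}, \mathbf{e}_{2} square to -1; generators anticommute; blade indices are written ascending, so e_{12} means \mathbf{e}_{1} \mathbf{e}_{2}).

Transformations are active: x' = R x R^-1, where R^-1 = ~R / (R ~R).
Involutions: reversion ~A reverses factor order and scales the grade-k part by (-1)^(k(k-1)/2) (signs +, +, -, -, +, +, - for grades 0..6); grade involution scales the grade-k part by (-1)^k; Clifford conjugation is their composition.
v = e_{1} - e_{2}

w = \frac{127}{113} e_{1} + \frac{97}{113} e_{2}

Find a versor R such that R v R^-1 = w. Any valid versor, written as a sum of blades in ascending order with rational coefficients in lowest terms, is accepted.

Construction: equal norms (both -2) license R = v + w = \frac{240}{113} e_{1} - \frac{16}{113} e_{2} — nothing changes along that direction, while (v - w)/2 changes sign, so v maps onto w.
Answer: \frac{240}{113} e_{1} - \frac{16}{113} e_{2}


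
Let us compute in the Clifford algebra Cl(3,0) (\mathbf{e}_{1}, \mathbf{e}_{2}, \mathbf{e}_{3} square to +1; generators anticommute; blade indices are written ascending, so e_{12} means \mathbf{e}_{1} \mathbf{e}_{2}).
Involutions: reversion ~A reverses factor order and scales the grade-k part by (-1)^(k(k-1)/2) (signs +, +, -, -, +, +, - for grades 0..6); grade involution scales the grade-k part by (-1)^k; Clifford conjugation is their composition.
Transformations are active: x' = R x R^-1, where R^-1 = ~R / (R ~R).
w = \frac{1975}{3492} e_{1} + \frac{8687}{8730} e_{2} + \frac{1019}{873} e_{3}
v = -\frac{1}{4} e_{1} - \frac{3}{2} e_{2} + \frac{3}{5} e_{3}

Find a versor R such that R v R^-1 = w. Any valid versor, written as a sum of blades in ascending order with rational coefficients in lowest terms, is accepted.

Since q(v) = q(w) = \frac{1069}{400}, the sum R = v + w = \frac{551}{1746} e_{1} - \frac{2204}{4365} e_{2} + \frac{7714}{4365} e_{3} does the job whenever invertible.
Answer: \frac{551}{1746} e_{1} - \frac{2204}{4365} e_{2} + \frac{7714}{4365} e_{3}


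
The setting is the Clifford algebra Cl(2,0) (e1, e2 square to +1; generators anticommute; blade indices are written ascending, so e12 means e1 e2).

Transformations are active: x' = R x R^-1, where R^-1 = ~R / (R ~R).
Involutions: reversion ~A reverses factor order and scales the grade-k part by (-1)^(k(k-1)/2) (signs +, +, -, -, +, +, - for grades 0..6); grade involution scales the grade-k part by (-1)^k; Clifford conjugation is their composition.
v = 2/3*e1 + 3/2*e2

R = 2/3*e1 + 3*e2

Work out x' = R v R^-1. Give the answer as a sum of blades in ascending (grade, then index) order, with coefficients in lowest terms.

~R = 2/3*e1 + 3*e2, and R ~R = 85/9, so R^-1 = ~R / (85/9).
R v = 89/18 - e12
Answer: 8/255*e1 + 279/170*e2


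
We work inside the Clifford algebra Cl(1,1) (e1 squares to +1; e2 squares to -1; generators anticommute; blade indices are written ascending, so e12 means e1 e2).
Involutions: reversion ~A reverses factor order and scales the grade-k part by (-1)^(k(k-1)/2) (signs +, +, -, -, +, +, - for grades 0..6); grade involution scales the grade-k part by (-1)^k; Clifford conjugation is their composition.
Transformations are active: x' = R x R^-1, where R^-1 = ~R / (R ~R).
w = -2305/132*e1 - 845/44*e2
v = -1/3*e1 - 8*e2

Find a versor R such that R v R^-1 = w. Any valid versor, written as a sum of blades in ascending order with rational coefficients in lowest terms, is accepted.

Key observation: q(v) = q(w) = -575/9 (sandwiches preserve the norm), so R = v + w = -783/44*e1 - 1197/44*e2 works whenever it is invertible — the component of v along it is kept and (v - w)/2 reverses, sending v to w.
Answer: -783/44*e1 - 1197/44*e2


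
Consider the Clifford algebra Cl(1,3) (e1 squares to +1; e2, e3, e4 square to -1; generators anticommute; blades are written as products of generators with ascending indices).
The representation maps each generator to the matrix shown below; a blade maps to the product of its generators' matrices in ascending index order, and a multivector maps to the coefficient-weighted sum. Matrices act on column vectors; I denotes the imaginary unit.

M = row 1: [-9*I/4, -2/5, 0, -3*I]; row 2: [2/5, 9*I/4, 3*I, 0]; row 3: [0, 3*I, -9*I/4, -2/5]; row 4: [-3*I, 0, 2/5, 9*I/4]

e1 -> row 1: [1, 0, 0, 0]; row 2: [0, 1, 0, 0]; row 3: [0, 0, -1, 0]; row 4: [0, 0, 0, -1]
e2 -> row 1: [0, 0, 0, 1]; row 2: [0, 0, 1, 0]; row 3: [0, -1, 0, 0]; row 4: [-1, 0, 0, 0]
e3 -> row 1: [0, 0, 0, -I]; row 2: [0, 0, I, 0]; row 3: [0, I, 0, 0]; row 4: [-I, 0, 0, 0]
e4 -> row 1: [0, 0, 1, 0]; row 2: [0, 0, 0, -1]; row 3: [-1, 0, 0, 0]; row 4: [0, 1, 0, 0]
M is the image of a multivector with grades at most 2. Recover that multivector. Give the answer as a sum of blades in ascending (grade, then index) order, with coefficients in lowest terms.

Method: the blade images are trace-orthogonal — tr(rho(e_A) rho(e_B)^-1) = 4 if A = B and 0 otherwise — and rho(e_A)^-1 = (e_A)^2 * rho(e_A) with (e_A)^2 = +1 or -1, so the coefficient of e_A in the preimage is (e_A)^2 * tr(M rho(e_A))/4.
Nonzero projections over blades of grade <= 2: e3: (e3)^2 = -1, tr(M rho(e3)) = -12, coefficient 3; e2 e3: (e2 e3)^2 = -1, tr(M rho(e2 e3)) = -9, coefficient 9/4; e2 e4: (e2 e4)^2 = -1, tr(M rho(e2 e4)) = 8/5, coefficient -2/5. Every other blade of grade <= 2 projects to 0.
Answer: 3*e3 + 9/4*e2 e3 - 2/5*e2 e4


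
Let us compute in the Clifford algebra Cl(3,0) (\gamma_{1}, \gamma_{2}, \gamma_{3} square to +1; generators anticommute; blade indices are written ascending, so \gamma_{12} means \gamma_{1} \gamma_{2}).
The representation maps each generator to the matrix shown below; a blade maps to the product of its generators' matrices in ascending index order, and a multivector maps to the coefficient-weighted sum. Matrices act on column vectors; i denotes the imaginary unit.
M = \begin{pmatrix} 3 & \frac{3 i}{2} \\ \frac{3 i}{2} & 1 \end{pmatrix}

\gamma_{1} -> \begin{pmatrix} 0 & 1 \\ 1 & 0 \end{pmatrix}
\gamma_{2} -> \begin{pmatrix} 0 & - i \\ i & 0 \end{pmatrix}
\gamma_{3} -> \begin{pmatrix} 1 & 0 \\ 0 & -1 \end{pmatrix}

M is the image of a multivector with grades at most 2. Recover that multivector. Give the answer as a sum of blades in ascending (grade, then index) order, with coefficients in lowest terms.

Method: 1, rho(\gamma_{1}), rho(\gamma_{2}), rho(\gamma_{3}) form a trace-orthogonal basis of the 2x2 complex matrices (tr(X Y) = 2 if X = Y, else 0), so M = m0*1 + m1*rho(\gamma_{1}) + m2*rho(\gamma_{2}) + m3*rho(\gamma_{3}) with m0 = tr(M)/2 = 2, m1 = tr(M rho(\gamma_{1}))/2 = \frac{3 i}{2}, m2 = tr(M rho(\gamma_{2}))/2 = 0, m3 = tr(M rho(\gamma_{3}))/2 = 1.
Multiplying table entries, the bivector images are rho(\gamma_{12}) = i*rho(\gamma_{3}), rho(\gamma_{13}) = -i*rho(\gamma_{2}), rho(\gamma_{23}) = i*rho(\gamma_{1}); with real blade coefficients the real parts of m0..m3 are the coefficients of 1, \gamma_{1}, \gamma_{2}, \gamma_{3} and the imaginary parts give the bivectors (\gamma_{23}: Im m1, \gamma_{13}: -Im m2, \gamma_{12}: Im m3).
Answer: 2 + \gamma_{3} + \frac{3}{2} \gamma_{23}


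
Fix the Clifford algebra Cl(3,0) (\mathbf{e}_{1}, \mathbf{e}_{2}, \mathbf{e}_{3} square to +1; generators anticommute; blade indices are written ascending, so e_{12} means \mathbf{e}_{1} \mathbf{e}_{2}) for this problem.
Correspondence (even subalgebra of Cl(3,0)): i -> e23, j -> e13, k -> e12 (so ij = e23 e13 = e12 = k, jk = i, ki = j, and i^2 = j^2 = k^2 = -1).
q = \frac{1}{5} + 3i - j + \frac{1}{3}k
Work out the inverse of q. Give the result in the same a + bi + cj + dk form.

In blades: q = \frac{1}{5} + \frac{1}{3} e_{12} - e_{13} + 3 e_{23}.
With qbar = \frac{1}{5} - \frac{1}{3} e_{12} + e_{13} - 3 e_{23} (scalar fixed, mapped units negated), q qbar = \frac{2284}{225} (the sum of squared coefficients), so q^-1 = qbar / (\frac{2284}{225}) = \frac{45}{2284} - \frac{75}{2284} e_{12} + \frac{225}{2284} e_{13} - \frac{675}{2284} e_{23}; translating back:
Answer: \frac{45}{2284} - \frac{675}{2284}i + \frac{225}{2284}j - \frac{75}{2284}k


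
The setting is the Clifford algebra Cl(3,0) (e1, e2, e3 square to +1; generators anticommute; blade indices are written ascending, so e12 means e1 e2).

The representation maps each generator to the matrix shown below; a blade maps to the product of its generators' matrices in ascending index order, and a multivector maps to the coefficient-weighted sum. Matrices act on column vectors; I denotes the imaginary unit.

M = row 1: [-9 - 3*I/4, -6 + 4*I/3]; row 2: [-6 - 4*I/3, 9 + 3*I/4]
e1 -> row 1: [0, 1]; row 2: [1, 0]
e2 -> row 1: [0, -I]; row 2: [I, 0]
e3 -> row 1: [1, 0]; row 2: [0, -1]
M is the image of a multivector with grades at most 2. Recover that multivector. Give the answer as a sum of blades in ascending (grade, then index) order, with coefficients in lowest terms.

Method: 1, rho(e1), rho(e2), rho(e3) form a trace-orthogonal basis of the 2x2 complex matrices (tr(X Y) = 2 if X = Y, else 0), so M = m0*1 + m1*rho(e1) + m2*rho(e2) + m3*rho(e3) with m0 = tr(M)/2 = 0, m1 = tr(M rho(e1))/2 = -6, m2 = tr(M rho(e2))/2 = -4/3, m3 = tr(M rho(e3))/2 = -9 - 3*I/4.
Multiplying table entries, the bivector images are rho(e12) = I*rho(e3), rho(e13) = -I*rho(e2), rho(e23) = I*rho(e1); with real blade coefficients the real parts of m0..m3 are the coefficients of 1, e1, e2, e3 and the imaginary parts give the bivectors (e23: Im m1, e13: -Im m2, e12: Im m3).
Answer: -6*e1 - 4/3*e2 - 9*e3 - 3/4*e12


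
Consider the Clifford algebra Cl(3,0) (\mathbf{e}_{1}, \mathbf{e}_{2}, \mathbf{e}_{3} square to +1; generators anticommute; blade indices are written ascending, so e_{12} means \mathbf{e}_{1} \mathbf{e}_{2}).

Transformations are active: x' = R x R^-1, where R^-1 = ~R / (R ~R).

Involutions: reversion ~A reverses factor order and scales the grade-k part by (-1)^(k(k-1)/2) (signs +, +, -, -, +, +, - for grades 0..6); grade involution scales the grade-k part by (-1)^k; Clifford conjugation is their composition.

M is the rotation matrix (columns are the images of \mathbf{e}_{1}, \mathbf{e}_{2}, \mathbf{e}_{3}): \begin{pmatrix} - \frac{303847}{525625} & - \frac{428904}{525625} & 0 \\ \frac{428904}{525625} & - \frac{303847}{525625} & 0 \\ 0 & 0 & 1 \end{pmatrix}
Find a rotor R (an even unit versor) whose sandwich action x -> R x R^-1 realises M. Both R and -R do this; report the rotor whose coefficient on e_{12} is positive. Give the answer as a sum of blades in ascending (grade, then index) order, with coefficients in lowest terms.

Method: write R = a + b12*e_{12} + b13*e_{13} + b23*e_{23} with a^2 + b12^2 + b13^2 + b23^2 = 1 (so R^-1 = ~R). Expanding the columns R e_j ~R gives tr M = 4a^2 - 1 and, from the antisymmetric part, M21 - M12 = -4a*b12, M13 - M31 = 4a*b13, M32 - M23 = -4a*b23.
Here tr M = -\frac{82069}{525625}, so a^2 = (1 + tr M)/4 = \frac{110889}{525625} and a = ±\frac{333}{725}. Taking a = \frac{333}{725}: M21 - M12 = \frac{857808}{525625}, M13 - M31 = 0, M32 - M23 = 0, giving b12 = -\frac{644}{725}, b13 = 0, b23 = 0, i.e. R = \frac{333}{725} - \frac{644}{725} e_{12}.
Its e_{12} coefficient is negative, so report the other preimage -R.
Answer: -\frac{333}{725} + \frac{644}{725} e_{12}. Key observation: the double cover Spin(3) -> SO(3) sends R and -R to the same matrix (trace -\frac{82069}{525625} here), so the stated sign of the e_{12} coefficient is what selects one sheet.


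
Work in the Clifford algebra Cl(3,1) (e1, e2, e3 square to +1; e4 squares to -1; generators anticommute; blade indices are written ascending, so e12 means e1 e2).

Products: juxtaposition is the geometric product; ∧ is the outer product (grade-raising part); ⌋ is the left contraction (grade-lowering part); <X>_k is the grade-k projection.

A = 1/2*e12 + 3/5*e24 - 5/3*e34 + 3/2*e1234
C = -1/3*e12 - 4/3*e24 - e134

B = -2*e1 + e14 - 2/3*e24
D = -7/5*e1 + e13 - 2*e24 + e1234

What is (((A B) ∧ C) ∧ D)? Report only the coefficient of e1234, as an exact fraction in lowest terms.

step 1: -2/5 + e2 - 3/5*e12 + 8/3*e13 - 1/3*e14 + 7/18*e23 - 1/2*e24 - 6/5*e124 + 10/3*e134 + 3*e234
step 2: 2/15*e12 + 8/15*e24 + 2/5*e134 + 41/9*e1234
step 3: -56/75*e124 - 8/15*e1234
Answer: -8/15


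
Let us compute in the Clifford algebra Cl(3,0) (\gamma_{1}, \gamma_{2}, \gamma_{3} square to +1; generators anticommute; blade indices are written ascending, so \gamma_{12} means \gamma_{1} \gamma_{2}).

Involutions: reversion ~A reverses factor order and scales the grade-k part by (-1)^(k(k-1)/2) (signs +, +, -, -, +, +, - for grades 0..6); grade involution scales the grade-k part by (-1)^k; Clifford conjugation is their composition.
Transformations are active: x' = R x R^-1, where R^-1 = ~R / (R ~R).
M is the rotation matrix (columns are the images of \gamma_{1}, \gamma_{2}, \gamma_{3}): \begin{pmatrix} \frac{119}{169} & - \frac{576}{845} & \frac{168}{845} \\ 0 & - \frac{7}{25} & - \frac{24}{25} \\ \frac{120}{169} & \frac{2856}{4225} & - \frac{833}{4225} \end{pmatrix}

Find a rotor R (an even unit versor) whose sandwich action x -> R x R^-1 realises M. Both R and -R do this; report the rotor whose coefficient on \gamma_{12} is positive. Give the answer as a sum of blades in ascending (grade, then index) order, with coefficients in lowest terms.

Method: write R = a + b12*\gamma_{12} + b13*\gamma_{13} + b23*\gamma_{23} with a^2 + b12^2 + b13^2 + b23^2 = 1 (so R^-1 = ~R). Expanding the columns R e_j ~R gives tr M = 4a^2 - 1 and, from the antisymmetric part, M21 - M12 = -4a*b12, M13 - M31 = 4a*b13, M32 - M23 = -4a*b23.
Here tr M = \frac{959}{4225}, so a^2 = (1 + tr M)/4 = \frac{1296}{4225} and a = ±\frac{36}{65}. Taking a = \frac{36}{65}: M21 - M12 = \frac{576}{845}, M13 - M31 = -\frac{432}{845}, M32 - M23 = \frac{6912}{4225}, giving b12 = -\frac{4}{13}, b13 = -\frac{3}{13}, b23 = -\frac{48}{65}, i.e. R = \frac{36}{65} - \frac{4}{13} \gamma_{12} - \frac{3}{13} \gamma_{13} - \frac{48}{65} \gamma_{23}.
Its \gamma_{12} coefficient is negative, so report the other preimage -R.
Answer: -\frac{36}{65} + \frac{4}{13} \gamma_{12} + \frac{3}{13} \gamma_{13} + \frac{48}{65} \gamma_{23}. Key observation: the double cover Spin(3) -> SO(3) sends R and -R to the same matrix (trace \frac{959}{4225} here), so the stated sign of the \gamma_{12} coefficient is what selects one sheet.


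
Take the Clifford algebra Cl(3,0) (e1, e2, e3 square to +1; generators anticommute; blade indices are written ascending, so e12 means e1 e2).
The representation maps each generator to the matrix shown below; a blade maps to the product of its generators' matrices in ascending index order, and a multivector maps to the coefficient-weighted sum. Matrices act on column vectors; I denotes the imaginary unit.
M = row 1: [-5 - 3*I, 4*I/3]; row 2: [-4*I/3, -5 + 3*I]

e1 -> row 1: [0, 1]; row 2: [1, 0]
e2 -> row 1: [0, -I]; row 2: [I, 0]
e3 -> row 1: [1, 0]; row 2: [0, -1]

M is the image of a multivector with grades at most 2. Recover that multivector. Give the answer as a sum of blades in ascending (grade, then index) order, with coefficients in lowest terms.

Method: 1, rho(e1), rho(e2), rho(e3) form a trace-orthogonal basis of the 2x2 complex matrices (tr(X Y) = 2 if X = Y, else 0), so M = m0*1 + m1*rho(e1) + m2*rho(e2) + m3*rho(e3) with m0 = tr(M)/2 = -5, m1 = tr(M rho(e1))/2 = 0, m2 = tr(M rho(e2))/2 = -4/3, m3 = tr(M rho(e3))/2 = -3*I.
Multiplying table entries, the bivector images are rho(e12) = I*rho(e3), rho(e13) = -I*rho(e2), rho(e23) = I*rho(e1); with real blade coefficients the real parts of m0..m3 are the coefficients of 1, e1, e2, e3 and the imaginary parts give the bivectors (e23: Im m1, e13: -Im m2, e12: Im m3).
Answer: -5 - 4/3*e2 - 3*e12


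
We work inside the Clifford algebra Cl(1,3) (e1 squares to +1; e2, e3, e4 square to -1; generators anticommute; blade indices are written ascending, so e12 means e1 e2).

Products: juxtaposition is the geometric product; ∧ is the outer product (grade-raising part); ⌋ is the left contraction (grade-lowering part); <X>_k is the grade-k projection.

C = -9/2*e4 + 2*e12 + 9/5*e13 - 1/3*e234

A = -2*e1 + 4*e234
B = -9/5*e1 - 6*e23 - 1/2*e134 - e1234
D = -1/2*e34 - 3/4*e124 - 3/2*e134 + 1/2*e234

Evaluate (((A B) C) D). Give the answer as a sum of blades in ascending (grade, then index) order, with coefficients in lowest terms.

step 1: 18/5 + 4*e1 + 24*e4 - 2*e12 + e34 + 12*e123 + 2*e234 + 36/5*e1234
step 2: 310/3 - 12/5*e1 - 199/15*e2 + 357/10*e3 - 81/5*e4 + 36/5*e12 + 162/25*e13 - 61/5*e14 + 103/5*e23 - 324/25*e24 + 72/5*e34 + 162/5*e123 + 267/5*e124 + 698/15*e134 - 6/5*e234 - 160/3*e1234
step 3: 2329/20 + 212/25*e1 + 1261/20*e2 - 1417/25*e3 - 757/100*e4 - 3617/60*e12 + 38/5*e13 - 1414/25*e14 - 1531/50*e23 + 1571/20*e24 - 986/15*e34 + 241/25*e123 - 679/25*e124 - 3457/20*e134 + 1606/25*e234 - 2059/40*e1234
Answer: 2329/20 + 212/25*e1 + 1261/20*e2 - 1417/25*e3 - 757/100*e4 - 3617/60*e12 + 38/5*e13 - 1414/25*e14 - 1531/50*e23 + 1571/20*e24 - 986/15*e34 + 241/25*e123 - 679/25*e124 - 3457/20*e134 + 1606/25*e234 - 2059/40*e1234


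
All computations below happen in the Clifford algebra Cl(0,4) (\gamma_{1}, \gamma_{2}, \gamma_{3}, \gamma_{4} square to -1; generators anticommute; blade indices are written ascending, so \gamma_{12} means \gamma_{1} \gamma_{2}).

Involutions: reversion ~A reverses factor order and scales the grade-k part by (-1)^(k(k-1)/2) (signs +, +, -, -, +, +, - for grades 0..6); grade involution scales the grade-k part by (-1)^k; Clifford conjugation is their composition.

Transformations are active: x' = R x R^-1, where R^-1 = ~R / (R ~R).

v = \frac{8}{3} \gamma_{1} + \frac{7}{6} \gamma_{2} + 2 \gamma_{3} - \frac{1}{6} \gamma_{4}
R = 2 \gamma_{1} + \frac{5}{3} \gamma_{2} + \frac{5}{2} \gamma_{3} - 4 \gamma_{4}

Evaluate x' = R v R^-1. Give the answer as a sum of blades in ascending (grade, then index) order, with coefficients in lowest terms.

~R = 2 \gamma_{1} + \frac{5}{3} \gamma_{2} + \frac{5}{2} \gamma_{3} - 4 \gamma_{4}, and R ~R = -\frac{1045}{36}, so R^-1 = ~R / (-\frac{1045}{36}).
R v = -\frac{233}{18} - \frac{19}{9} \gamma_{12} - \frac{8}{3} \gamma_{13} + \frac{31}{3} \gamma_{14} + \frac{5}{12} \gamma_{23} + \frac{79}{18} \gamma_{24} + \frac{91}{12} \gamma_{34}
Answer: -\frac{2768}{3135} \gamma_{1} + \frac{401}{1254} \gamma_{2} + \frac{48}{209} \gamma_{3} - \frac{21323}{6270} \gamma_{4}


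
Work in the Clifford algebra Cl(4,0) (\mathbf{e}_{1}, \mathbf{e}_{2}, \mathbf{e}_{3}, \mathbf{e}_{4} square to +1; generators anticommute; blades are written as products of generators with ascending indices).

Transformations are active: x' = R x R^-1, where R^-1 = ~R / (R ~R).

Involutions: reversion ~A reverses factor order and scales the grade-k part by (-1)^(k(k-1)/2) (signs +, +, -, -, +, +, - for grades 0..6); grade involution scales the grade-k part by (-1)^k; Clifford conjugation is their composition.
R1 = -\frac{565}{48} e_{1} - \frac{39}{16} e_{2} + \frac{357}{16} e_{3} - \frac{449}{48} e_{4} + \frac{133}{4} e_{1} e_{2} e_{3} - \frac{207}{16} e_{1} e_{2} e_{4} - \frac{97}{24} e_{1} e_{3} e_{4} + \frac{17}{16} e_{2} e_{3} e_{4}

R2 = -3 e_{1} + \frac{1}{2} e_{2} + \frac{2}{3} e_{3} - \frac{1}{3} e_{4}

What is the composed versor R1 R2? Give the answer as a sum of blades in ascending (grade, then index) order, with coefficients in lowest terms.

Distribute over the terms of R2 (each basis-blade product reordered to ascending indices, repeated generators contracted through their squares):
R1 (-3 e_{1}) = \frac{565}{16} - \frac{117}{16} e_{1} e_{2} + \frac{1071}{16} e_{1} e_{3} - \frac{449}{16} e_{1} e_{4} - \frac{399}{4} e_{2} e_{3} + \frac{621}{16} e_{2} e_{4} + \frac{97}{8} e_{3} e_{4} + \frac{51}{16} e_{1} e_{2} e_{3} e_{4}
R1 (\frac{1}{2} e_{2}) = -\frac{39}{32} - \frac{565}{96} e_{1} e_{2} - \frac{133}{8} e_{1} e_{3} + \frac{207}{32} e_{1} e_{4} - \frac{357}{32} e_{2} e_{3} + \frac{449}{96} e_{2} e_{4} + \frac{17}{32} e_{3} e_{4} - \frac{97}{48} e_{1} e_{2} e_{3} e_{4}
R1 (\frac{2}{3} e_{3}) = \frac{119}{8} + \frac{133}{6} e_{1} e_{2} - \frac{565}{72} e_{1} e_{3} + \frac{97}{36} e_{1} e_{4} - \frac{13}{8} e_{2} e_{3} - \frac{17}{24} e_{2} e_{4} + \frac{449}{72} e_{3} e_{4} + \frac{69}{8} e_{1} e_{2} e_{3} e_{4}
R1 (-\frac{1}{3} e_{4}) = \frac{449}{144} + \frac{69}{16} e_{1} e_{2} + \frac{97}{72} e_{1} e_{3} + \frac{565}{144} e_{1} e_{4} - \frac{17}{48} e_{2} e_{3} + \frac{13}{16} e_{2} e_{4} - \frac{119}{16} e_{3} e_{4} - \frac{133}{12} e_{1} e_{2} e_{3} e_{4}
Summing the partial products and collecting blades:
Answer: \frac{15001}{288} + \frac{425}{32} e_{1} e_{2} + \frac{701}{16} e_{1} e_{3} - \frac{4313}{288} e_{1} e_{4} - \frac{10837}{96} e_{2} e_{3} + \frac{1395}{32} e_{2} e_{4} + \frac{3299}{288} e_{3} e_{4} - \frac{31}{24} e_{1} e_{2} e_{3} e_{4}


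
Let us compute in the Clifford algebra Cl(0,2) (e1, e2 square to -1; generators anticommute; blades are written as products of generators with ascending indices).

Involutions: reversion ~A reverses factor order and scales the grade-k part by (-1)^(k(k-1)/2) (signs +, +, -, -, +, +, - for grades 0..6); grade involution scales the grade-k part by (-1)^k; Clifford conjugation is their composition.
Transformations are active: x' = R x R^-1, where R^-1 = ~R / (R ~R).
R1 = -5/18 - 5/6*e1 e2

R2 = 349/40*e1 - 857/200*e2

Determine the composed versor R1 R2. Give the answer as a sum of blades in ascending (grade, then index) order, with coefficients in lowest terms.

Distribute over the terms of R1 (each basis-blade product reordered to ascending indices, repeated generators contracted through their squares):
(-5/18) R2 = -349/144*e1 + 857/720*e2
(-5/6*e1 e2) R2 = -857/240*e1 - 349/48*e2
Summing the partial products and collecting blades:
Answer: -1079/180*e1 - 2189/360*e2


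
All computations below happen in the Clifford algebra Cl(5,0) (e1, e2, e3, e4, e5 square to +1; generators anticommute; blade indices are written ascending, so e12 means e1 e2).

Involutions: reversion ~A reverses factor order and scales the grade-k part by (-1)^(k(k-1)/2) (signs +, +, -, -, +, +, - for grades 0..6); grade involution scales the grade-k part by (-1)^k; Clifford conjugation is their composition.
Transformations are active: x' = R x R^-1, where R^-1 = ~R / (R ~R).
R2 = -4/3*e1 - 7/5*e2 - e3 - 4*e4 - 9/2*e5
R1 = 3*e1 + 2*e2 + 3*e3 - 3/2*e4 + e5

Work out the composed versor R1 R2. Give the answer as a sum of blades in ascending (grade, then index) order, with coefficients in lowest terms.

Distribute over the terms of R1 (each basis-blade product reordered to ascending indices, repeated generators contracted through their squares):
(3*e1) R2 = -4 - 21/5*e12 - 3*e13 - 12*e14 - 27/2*e15
(2*e2) R2 = -14/5 + 8/3*e12 - 2*e23 - 8*e24 - 9*e25
(3*e3) R2 = -3 + 4*e13 + 21/5*e23 - 12*e34 - 27/2*e35
(-3/2*e4) R2 = 6 - 2*e14 - 21/10*e24 - 3/2*e34 + 27/4*e45
(e5) R2 = -9/2 + 4/3*e15 + 7/5*e25 + e35 + 4*e45
Summing the partial products and collecting blades:
Answer: -83/10 - 23/15*e12 + e13 - 14*e14 - 73/6*e15 + 11/5*e23 - 101/10*e24 - 38/5*e25 - 27/2*e34 - 25/2*e35 + 43/4*e45


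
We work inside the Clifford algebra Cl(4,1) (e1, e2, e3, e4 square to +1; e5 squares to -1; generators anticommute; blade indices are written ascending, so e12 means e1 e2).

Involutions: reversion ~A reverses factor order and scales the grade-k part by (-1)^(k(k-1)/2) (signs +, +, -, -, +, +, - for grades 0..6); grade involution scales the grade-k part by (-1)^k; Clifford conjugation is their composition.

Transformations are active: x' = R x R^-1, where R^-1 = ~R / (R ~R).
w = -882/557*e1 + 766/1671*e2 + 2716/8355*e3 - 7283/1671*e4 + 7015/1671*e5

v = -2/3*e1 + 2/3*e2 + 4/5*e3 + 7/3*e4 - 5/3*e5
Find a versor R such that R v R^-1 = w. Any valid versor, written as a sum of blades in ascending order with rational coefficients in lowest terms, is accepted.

Take R = v + w = -3760/1671*e1 + 1880/1671*e2 + 1880/1671*e3 - 1128/557*e4 + 1410/557*e5. Because q(v) = q(w) = 944/225, conjugation by R sends v exactly to w.
Answer: -3760/1671*e1 + 1880/1671*e2 + 1880/1671*e3 - 1128/557*e4 + 1410/557*e5


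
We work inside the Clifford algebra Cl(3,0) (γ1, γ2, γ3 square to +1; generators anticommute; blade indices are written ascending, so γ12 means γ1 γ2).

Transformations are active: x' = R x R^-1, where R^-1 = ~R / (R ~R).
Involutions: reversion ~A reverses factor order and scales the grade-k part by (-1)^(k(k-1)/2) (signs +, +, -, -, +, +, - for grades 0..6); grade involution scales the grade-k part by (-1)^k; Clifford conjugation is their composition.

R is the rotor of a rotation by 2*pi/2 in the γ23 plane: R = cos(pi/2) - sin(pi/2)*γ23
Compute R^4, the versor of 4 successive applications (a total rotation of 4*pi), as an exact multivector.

Rotor phase runs at HALF the rotation angle; powers of one rotor simply add phase, so after 4 steps in γ23 the phase is 4*pi/2 = 2*pi and R^4 = cos(2*pi) - sin(2*pi)*γ23.
cos(2*pi) = 1 and sin(2*pi) = 0, so R^4 = 1. The total rotation 4*pi is 2 full turns, so every vector returns to itself, yet the rotor is +1, back on the identity sheet (an even number of 2*pi turns).
Answer: 1


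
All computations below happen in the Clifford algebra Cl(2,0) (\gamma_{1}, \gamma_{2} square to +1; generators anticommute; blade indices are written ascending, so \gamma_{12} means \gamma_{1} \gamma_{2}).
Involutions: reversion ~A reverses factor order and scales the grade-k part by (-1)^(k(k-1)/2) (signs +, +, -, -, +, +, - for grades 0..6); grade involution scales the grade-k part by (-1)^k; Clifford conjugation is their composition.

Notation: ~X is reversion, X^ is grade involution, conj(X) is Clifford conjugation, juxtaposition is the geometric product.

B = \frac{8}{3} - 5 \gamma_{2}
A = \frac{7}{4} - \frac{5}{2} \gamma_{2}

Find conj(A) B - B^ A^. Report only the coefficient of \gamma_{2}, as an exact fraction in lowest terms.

first term: -\frac{47}{6} - \frac{25}{12} \gamma_{2}
second term: \frac{103}{6} + \frac{185}{12} \gamma_{2}
Answer: -\frac{35}{2}


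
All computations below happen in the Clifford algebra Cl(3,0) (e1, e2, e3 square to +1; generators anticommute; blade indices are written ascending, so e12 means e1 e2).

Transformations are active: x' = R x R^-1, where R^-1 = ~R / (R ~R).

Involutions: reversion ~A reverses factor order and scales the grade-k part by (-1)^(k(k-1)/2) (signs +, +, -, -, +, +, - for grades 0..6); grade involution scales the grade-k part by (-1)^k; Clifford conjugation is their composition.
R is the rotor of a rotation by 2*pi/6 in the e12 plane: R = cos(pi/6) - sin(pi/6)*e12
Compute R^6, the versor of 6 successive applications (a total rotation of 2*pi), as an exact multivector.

Rotor phase runs at HALF the rotation angle; powers of one rotor simply add phase, so after 6 steps in e12 the phase is 6*pi/6 = pi and R^6 = cos(pi) - sin(pi)*e12.
cos(pi) = -1 and sin(pi) = 0, so R^6 = -1. The total rotation 2*pi is 1 full turn, so every vector returns to itself, yet the rotor is -1, on the OTHER sheet of the double cover (an odd number of 2*pi turns).
Answer: -1


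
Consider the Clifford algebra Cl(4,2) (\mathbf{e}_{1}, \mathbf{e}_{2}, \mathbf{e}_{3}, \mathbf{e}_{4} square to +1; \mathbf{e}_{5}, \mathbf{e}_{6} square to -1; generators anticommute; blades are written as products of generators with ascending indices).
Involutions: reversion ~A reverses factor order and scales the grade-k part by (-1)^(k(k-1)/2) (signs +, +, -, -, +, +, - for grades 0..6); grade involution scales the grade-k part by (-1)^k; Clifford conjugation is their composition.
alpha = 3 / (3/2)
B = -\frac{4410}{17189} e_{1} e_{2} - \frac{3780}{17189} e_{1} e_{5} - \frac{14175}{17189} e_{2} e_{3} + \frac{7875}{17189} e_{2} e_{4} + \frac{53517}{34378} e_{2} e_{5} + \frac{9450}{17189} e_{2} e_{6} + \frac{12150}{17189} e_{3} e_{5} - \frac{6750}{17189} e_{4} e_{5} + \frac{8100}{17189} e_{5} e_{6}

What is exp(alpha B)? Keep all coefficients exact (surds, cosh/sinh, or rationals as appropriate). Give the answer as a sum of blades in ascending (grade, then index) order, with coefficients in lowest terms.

B^2 term by term: the squares give (-\frac{4410}{17189})^2*(e_{1} e_{2})^2 + (-\frac{3780}{17189})^2*(e_{1} e_{5})^2 + (-\frac{14175}{17189})^2*(e_{2} e_{3})^2 + (\frac{7875}{17189})^2*(e_{2} e_{4})^2 + (\frac{53517}{34378})^2*(e_{2} e_{5})^2 + (\frac{9450}{17189})^2*(e_{2} e_{6})^2 + (\frac{12150}{17189})^2*(e_{3} e_{5})^2 + (-\frac{6750}{17189})^2*(e_{4} e_{5})^2 + (\frac{8100}{17189})^2*(e_{5} e_{6})^2 = \frac{19448100}{295461721}*(-1) + \frac{14288400}{295461721}*(+1) + \frac{200930625}{295461721}*(-1) + \frac{62015625}{295461721}*(-1) + \frac{2864069289}{1181846884}*(+1) + \frac{89302500}{295461721}*(+1) + \frac{147622500}{295461721}*(+1) + \frac{45562500}{295461721}*(+1) + \frac{65610000}{295461721}*(-1) = \frac{9}{4} (each basis 2-blade squares to minus the product of its generators' squares); cross terms between blades sharing an index anticommute and cancel; the commuting (index-disjoint) pairs give grade-4 terms 2*c*c'*(blade product), which cancel blade by blade — e_{1} e_{2} e_{3} e_{5}: -\frac{107163000}{295461721} + \frac{107163000}{295461721} = 0; e_{1} e_{2} e_{4} e_{5}: \frac{59535000}{295461721} - \frac{59535000}{295461721} = 0; e_{1} e_{2} e_{5} e_{6}: -\frac{71442000}{295461721} + \frac{71442000}{295461721} = 0; e_{2} e_{3} e_{4} e_{5}: \frac{191362500}{295461721} - \frac{191362500}{295461721} = 0; e_{2} e_{3} e_{5} e_{6}: -\frac{229635000}{295461721} + \frac{229635000}{295461721} = 0; e_{2} e_{4} e_{5} e_{6}: \frac{127575000}{295461721} - \frac{127575000}{295461721} = 0 — confirming B is simple. So B^2 = \frac{9}{4}.
B^2 = \frac{9}{4} — the positive square puts this in the hyperbolic regime; l = \frac{3}{2}, alpha*l = 3, so exp(alpha B) = cosh(3) + (sinh(3)/(\frac{3}{2}))*B = \cosh{\left(3 \right)} + (\frac{2 \sinh{\left(3 \right)}}{3})*B.
Answer: \cosh{\left(3 \right)} - \frac{2940 \sinh{\left(3 \right)}}{17189} e_{1} e_{2} - \frac{2520 \sinh{\left(3 \right)}}{17189} e_{1} e_{5} - \frac{9450 \sinh{\left(3 \right)}}{17189} e_{2} e_{3} + \frac{5250 \sinh{\left(3 \right)}}{17189} e_{2} e_{4} + \frac{17839 \sinh{\left(3 \right)}}{17189} e_{2} e_{5} + \frac{6300 \sinh{\left(3 \right)}}{17189} e_{2} e_{6} + \frac{8100 \sinh{\left(3 \right)}}{17189} e_{3} e_{5} - \frac{4500 \sinh{\left(3 \right)}}{17189} e_{4} e_{5} + \frac{5400 \sinh{\left(3 \right)}}{17189} e_{5} e_{6}


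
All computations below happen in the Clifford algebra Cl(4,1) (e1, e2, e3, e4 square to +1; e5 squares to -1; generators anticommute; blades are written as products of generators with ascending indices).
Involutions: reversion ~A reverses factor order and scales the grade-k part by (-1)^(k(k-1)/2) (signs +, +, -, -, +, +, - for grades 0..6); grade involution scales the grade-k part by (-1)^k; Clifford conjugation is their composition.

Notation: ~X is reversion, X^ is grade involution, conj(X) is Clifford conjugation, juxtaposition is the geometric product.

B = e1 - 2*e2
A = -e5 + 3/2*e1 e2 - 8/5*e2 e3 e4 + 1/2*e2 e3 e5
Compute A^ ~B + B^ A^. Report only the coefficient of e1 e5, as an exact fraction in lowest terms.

first term: -3*e1 - 3/2*e2 - e1 e5 + 2*e2 e5 - 16/5*e3 e4 + e3 e5 - 8/5*e1 e2 e3 e4 + 1/2*e1 e2 e3 e5
second term: -3*e1 - 3/2*e2 - e1 e5 + 2*e2 e5 + 16/5*e3 e4 - e3 e5 - 8/5*e1 e2 e3 e4 + 1/2*e1 e2 e3 e5
Answer: -2


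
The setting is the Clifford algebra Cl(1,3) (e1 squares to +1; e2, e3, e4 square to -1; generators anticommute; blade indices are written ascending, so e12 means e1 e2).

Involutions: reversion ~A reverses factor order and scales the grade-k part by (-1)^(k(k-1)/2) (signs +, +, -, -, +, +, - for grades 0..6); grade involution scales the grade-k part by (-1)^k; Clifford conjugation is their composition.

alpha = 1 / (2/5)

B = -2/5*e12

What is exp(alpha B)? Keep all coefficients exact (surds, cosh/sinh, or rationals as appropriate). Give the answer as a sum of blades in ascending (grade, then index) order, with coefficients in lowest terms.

B^2 = (-2/5)^2*(e12)^2 = 4/25*(+1) = 4/25 (a basis 2-blade squares to minus the product of its generators' squares).
B^2 = 4/25 — B^2 > 0, so the exponential closes hyperbolically: l = 2/5, alpha*l = 1, so exp(alpha B) = cosh(1) + (sinh(1)/(2/5))*B = cosh(1) + (5*sinh(1)/2)*B.
Answer: cosh(1) - sinh(1)*e12


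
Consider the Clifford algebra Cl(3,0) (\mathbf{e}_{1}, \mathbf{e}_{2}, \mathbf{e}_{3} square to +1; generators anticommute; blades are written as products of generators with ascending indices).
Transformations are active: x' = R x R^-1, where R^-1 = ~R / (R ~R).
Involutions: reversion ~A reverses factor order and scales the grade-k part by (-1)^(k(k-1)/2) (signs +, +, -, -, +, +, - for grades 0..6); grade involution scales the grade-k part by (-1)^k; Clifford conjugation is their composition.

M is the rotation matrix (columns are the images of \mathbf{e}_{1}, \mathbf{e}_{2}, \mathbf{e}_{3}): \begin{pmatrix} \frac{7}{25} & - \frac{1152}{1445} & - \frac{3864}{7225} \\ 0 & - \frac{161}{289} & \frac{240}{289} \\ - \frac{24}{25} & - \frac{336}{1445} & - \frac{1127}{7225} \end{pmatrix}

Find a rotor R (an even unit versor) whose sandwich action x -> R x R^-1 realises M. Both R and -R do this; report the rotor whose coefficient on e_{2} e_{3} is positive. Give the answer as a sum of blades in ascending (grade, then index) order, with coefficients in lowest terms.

Method: write R = a + b12*e_{1} e_{2} + b13*e_{1} e_{3} + b23*e_{2} e_{3} with a^2 + b12^2 + b13^2 + b23^2 = 1 (so R^-1 = ~R). Expanding the columns R e_j ~R gives tr M = 4a^2 - 1 and, from the antisymmetric part, M21 - M12 = -4a*b12, M13 - M31 = 4a*b13, M32 - M23 = -4a*b23.
Here tr M = -\frac{3129}{7225}, so a^2 = (1 + tr M)/4 = \frac{1024}{7225} and a = ±\frac{32}{85}. Taking a = \frac{32}{85}: M21 - M12 = \frac{1152}{1445}, M13 - M31 = \frac{3072}{7225}, M32 - M23 = -\frac{1536}{1445}, giving b12 = -\frac{9}{17}, b13 = \frac{24}{85}, b23 = \frac{12}{17}, i.e. R = \frac{32}{85} - \frac{9}{17} e_{1} e_{2} + \frac{24}{85} e_{1} e_{3} + \frac{12}{17} e_{2} e_{3}.
Its e_{2} e_{3} coefficient is already positive.
Answer: \frac{32}{85} - \frac{9}{17} e_{1} e_{2} + \frac{24}{85} e_{1} e_{3} + \frac{12}{17} e_{2} e_{3}. Uniqueness: Spin(3) -> SO(3) maps R and -R to the same rotation of trace -\frac{3129}{7225}; fixing the sign of the e_{2} e_{3} coefficient removes the ambiguity.
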